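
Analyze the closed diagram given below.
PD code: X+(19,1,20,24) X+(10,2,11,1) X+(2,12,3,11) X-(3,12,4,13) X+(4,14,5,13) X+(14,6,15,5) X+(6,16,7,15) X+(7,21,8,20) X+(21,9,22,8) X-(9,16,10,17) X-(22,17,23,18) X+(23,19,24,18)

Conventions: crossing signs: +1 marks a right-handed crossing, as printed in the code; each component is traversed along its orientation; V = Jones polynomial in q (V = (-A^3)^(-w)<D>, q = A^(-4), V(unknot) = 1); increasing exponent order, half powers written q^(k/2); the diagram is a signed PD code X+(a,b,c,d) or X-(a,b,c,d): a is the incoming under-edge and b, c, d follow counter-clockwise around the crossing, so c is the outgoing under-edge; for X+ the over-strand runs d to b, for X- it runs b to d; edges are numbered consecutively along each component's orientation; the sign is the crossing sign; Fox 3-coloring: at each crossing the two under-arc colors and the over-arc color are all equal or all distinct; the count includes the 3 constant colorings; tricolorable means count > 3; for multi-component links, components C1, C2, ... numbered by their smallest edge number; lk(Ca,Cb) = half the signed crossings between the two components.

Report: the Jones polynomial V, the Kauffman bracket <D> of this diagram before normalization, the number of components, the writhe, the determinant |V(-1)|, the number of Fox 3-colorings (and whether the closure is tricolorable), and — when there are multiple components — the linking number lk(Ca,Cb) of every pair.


V(q) = q^2 - q^3 + 3q^4 - 3q^5 + 3q^6 - 3q^7 + 2q^8 - q^9
bracket: -A^-18 + 2A^-14 - 3A^-10 + 3A^-6 - 3A^-2 + 3A^2 - A^6 + A^10, w = +6
1 component, writhe +6, over 12 crossings
det 17, colorings 3 of 3^12 — not tricolorable
observation: det 17 = |V(-1)|; not divisible by 3, so not tricolorable


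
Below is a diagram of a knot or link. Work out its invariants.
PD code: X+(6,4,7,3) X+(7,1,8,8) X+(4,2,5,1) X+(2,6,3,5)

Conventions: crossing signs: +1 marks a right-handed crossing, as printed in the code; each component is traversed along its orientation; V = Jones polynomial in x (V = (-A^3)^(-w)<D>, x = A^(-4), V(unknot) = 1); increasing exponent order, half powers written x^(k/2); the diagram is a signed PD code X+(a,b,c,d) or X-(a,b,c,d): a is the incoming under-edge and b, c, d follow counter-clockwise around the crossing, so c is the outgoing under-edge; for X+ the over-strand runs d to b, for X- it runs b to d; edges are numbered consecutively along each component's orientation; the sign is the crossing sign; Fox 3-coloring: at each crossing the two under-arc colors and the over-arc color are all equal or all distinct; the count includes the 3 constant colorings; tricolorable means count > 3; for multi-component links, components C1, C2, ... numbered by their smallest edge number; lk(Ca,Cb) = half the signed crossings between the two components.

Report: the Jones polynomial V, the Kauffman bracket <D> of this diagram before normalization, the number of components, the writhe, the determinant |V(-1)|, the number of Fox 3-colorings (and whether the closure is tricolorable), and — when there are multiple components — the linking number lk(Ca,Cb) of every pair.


Jones polynomial: V(x) = x + x^3 - x^4
<D> = -A^-4 + 1 + A^8; writhe +4
components 1, writhe +4 (4 crossings)
3-colorings: 9 of 3^4, det 3 — tricolorable
note: V spans 3 powers of x: at least 3 crossings in any diagram


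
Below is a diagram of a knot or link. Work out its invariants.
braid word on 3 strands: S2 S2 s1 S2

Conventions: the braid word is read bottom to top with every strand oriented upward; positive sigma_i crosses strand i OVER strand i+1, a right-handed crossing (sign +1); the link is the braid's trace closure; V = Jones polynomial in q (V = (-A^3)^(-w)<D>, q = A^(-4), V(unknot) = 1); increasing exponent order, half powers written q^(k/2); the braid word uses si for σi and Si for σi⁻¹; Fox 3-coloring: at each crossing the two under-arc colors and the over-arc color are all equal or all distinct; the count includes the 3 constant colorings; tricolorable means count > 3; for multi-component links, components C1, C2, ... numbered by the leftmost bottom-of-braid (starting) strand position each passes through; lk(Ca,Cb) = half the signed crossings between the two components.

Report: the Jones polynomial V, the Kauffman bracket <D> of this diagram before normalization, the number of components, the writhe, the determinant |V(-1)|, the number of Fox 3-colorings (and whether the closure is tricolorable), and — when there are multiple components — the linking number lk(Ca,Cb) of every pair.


V(q) = -q^-4 + q^-3 + q^-1
bracket: A^-2 + A^6 - A^10, w = -2
1 component, writhe -2, over 4 crossings
det 3, colorings 9 of 3^4 — tricolorable
observation: det 3 = |V(-1)|; divisible by 3, so tricolorable


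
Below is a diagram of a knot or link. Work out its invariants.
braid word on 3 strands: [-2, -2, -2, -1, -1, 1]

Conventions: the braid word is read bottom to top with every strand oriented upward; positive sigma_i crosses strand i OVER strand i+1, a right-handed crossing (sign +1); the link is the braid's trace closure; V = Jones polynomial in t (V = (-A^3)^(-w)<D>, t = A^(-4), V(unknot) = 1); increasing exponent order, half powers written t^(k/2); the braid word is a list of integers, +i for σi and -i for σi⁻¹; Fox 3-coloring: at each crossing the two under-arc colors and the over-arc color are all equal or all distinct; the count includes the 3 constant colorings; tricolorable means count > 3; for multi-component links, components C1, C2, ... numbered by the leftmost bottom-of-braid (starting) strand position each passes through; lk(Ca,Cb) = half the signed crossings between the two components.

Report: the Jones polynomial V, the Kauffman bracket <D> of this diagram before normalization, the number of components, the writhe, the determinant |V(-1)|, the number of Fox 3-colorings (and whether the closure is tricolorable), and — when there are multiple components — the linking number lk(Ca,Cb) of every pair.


Jones polynomial: V(t) = -t^-4 + t^-3 + t^-1
<D> = A^-8 + 1 - A^4; writhe -4
components 1, writhe -4 (6 crossings)
3-colorings: 9 of 3^6, det 3 — tricolorable
note: w = -4 shifts under R1 moves; the (-A^3)^(4) factor cancels that in V


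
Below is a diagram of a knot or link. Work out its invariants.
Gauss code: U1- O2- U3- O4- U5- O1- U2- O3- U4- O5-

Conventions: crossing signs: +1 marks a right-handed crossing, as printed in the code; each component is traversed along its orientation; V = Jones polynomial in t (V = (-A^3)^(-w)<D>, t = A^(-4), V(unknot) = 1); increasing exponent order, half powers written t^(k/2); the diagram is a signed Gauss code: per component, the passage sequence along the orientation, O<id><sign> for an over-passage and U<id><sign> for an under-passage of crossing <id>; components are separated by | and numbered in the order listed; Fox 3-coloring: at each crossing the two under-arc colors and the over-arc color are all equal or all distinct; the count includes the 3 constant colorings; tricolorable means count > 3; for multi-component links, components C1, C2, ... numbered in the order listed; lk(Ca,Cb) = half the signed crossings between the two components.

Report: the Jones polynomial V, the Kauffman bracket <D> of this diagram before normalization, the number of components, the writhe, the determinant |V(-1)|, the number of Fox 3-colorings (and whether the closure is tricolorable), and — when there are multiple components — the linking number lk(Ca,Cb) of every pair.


Jones polynomial: V(t) = -t^-7 + t^-6 - t^-5 + t^-4 + t^-2
<D> = -A^-7 - A + A^5 - A^9 + A^13; writhe -5
components 1, writhe -5 (5 crossings)
3-colorings: 3 of 3^5, det 5 — not tricolorable
note: V spans 5 powers of t: at least 5 crossings in any diagram


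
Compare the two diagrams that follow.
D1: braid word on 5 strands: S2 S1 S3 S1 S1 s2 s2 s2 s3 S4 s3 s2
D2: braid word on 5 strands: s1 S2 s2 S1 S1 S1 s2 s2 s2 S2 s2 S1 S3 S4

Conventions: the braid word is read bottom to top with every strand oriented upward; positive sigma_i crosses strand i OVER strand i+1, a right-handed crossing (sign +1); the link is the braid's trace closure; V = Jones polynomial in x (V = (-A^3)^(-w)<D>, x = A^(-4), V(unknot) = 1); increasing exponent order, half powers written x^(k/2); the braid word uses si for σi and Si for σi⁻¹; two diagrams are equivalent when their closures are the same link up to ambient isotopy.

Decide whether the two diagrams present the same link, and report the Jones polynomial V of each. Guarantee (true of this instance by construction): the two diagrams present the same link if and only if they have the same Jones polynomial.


equivalent: yes
D1 (bracket -A^-12 + A^-8 - A^-4 + 3 - A^4 + A^8 - A^12; 12 crossings at w = 0): V = -x^-3 + x^-2 - x^-1 + 3 - x + x^2 - x^3
D2 (bracket -A^-18 + A^-14 - A^-10 + 3A^-6 - A^-2 + A^2 - A^6; 14 crossings at w = -2): V = -x^-3 + x^-2 - x^-1 + 3 - x + x^2 - x^3
key observation: all 2 diagrams share one V(x), hence one class


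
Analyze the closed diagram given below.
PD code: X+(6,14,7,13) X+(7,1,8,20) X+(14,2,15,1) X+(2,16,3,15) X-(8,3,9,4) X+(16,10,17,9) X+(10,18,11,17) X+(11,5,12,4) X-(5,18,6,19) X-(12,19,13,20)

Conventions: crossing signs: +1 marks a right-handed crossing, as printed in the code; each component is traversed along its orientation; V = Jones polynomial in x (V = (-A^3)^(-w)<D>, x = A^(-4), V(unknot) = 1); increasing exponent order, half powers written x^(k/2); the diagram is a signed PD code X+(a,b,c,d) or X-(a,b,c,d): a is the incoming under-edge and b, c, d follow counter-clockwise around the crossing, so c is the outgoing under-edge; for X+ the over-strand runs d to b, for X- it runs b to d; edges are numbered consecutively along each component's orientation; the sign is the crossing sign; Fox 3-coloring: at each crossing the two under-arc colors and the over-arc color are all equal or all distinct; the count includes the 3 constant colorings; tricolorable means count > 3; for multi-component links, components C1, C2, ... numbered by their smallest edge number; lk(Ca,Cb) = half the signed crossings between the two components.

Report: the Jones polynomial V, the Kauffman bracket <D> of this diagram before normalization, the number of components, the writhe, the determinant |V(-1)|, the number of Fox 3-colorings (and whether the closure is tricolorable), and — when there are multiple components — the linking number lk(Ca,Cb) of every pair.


V = x - x^2 + 2x^3 - x^4 + x^5 - x^6
<D> = -A^-12 + A^-8 - A^-4 + 2 - A^4 + A^8 (w = +4)
1 component over 10 crossings, w = +4
3 Fox colorings among 3^10, |V(-1)| = 7: not tricolorable
why: the span of V is 5, forcing >= 5 crossings in any diagram


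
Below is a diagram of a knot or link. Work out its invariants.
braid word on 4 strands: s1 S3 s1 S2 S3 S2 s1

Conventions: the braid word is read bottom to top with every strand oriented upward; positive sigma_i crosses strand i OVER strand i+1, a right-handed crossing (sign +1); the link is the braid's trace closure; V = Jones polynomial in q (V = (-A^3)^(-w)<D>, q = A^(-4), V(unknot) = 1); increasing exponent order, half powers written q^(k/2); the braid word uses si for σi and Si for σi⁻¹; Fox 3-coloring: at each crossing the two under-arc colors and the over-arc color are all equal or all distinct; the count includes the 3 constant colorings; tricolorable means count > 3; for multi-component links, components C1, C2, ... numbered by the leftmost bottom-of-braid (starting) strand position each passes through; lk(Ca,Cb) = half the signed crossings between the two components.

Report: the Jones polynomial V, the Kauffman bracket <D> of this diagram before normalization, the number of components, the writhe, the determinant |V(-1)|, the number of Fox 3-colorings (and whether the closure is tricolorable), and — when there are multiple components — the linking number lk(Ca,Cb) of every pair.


V(q) = -q^-3 + q^-2 - q^-1 + 3 - q + q^2 - q^3
bracket: A^-15 - A^-11 + A^-7 - 3A^-3 + A - A^5 + A^9, w = -1
1 component, writhe -1, over 7 crossings
det 9, colorings 27 of 3^7 — tricolorable
observation: V spans 6 powers of q: at least 6 crossings in any diagram


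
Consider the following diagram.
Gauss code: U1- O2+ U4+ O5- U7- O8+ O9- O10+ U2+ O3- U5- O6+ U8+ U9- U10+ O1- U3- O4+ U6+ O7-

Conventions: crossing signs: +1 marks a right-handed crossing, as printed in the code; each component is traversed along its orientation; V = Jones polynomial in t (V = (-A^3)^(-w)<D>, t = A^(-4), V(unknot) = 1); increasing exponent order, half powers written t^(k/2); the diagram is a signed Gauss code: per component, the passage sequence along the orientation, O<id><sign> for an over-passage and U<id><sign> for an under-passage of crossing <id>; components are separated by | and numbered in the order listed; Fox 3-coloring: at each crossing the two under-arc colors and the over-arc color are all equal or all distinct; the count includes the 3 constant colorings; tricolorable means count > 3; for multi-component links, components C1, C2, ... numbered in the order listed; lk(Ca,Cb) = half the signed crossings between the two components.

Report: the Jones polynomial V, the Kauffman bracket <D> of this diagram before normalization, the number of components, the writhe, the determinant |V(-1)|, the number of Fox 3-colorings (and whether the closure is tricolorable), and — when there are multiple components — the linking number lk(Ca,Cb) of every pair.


V = t^-4 - 4t^-3 + 6t^-2 - 7t^-1 + 9 - 7t + 6t^2 - 4t^3 + t^4
<D> = A^-16 - 4A^-12 + 6A^-8 - 7A^-4 + 9 - 7A^4 + 6A^8 - 4A^12 + A^16 (w = 0)
1 component over 10 crossings, w = 0
27 Fox colorings among 3^10, |V(-1)| = 45: tricolorable
why: the span of V is 8, forcing >= 8 crossings in any diagram


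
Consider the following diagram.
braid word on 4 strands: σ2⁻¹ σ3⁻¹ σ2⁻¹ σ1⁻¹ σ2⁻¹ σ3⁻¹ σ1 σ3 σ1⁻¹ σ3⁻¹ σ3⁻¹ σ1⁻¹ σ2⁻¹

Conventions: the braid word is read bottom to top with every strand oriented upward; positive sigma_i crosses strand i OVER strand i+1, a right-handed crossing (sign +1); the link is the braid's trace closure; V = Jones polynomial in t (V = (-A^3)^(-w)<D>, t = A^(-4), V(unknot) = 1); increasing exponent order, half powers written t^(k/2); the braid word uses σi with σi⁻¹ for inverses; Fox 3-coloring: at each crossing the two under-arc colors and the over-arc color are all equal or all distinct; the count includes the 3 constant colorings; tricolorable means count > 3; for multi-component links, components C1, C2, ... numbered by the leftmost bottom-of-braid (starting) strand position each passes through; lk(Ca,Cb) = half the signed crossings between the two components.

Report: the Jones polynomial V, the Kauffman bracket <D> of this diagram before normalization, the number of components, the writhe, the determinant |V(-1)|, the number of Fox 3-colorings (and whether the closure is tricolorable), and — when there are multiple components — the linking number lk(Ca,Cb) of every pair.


Jones polynomial: V(t) = -t^-8 + t^-5 + t^-3
<D> = -A^-15 - A^-7 + A^5; writhe -9
components 1, writhe -9 (13 crossings)
3-colorings: 9 of 3^13, det 3 — tricolorable
note: V spans 5 powers of t: at least 5 crossings in any diagram


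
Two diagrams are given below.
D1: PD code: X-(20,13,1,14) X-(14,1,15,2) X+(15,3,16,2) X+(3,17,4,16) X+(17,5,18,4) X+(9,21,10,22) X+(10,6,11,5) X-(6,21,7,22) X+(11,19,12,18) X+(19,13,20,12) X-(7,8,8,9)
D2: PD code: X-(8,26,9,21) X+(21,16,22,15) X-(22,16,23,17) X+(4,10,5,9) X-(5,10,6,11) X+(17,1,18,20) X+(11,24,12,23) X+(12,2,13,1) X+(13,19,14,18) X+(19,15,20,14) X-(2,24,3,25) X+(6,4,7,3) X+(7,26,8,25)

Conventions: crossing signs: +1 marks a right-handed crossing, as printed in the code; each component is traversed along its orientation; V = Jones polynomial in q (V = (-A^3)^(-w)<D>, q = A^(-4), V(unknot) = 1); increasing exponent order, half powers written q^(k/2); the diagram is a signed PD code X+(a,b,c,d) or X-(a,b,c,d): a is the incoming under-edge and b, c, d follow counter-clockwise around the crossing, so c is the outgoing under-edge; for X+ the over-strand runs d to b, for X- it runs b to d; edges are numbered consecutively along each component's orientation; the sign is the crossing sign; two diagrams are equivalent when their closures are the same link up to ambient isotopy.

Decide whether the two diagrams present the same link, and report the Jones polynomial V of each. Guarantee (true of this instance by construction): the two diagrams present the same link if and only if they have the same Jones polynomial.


equivalent: yes
D1 (bracket -A^-9 + A^-1 + A^3 + A^7; 11 crossings at w = +3): V = -q^(1/2) - q^(3/2) - q^(5/2) + q^(9/2)
V(D2) = -q^(1/2) - q^(3/2) - q^(5/2) + q^(9/2)  [13 crossings, <D> = -A^-3 + A^5 + A^9 + A^13, w = +5]
observation: Reidemeister moves carry D1 (11 crossings) to D2 (13)


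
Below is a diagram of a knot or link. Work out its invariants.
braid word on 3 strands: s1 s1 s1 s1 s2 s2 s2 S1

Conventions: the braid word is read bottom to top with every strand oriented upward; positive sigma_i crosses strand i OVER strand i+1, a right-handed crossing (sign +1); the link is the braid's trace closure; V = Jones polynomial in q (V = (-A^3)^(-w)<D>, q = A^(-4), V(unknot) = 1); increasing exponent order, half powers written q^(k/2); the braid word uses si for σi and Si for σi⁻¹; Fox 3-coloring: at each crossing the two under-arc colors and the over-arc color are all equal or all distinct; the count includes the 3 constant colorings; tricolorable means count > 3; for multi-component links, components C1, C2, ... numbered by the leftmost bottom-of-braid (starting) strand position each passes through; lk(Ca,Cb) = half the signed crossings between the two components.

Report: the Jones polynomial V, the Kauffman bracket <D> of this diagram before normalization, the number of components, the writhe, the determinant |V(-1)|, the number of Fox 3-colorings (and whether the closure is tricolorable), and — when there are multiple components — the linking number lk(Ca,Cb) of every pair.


Jones polynomial: V(q) = q^2 + 2q^4 - 2q^5 + q^6 - 2q^7 + q^8
<D> = A^-14 - 2A^-10 + A^-6 - 2A^-2 + 2A^2 + A^10; writhe +6
components 1, writhe +6 (8 crossings)
3-colorings: 27 of 3^8, det 9 — tricolorable
note: w = +6 shifts under R1 moves; the (-A^3)^(-6) factor cancels that in V


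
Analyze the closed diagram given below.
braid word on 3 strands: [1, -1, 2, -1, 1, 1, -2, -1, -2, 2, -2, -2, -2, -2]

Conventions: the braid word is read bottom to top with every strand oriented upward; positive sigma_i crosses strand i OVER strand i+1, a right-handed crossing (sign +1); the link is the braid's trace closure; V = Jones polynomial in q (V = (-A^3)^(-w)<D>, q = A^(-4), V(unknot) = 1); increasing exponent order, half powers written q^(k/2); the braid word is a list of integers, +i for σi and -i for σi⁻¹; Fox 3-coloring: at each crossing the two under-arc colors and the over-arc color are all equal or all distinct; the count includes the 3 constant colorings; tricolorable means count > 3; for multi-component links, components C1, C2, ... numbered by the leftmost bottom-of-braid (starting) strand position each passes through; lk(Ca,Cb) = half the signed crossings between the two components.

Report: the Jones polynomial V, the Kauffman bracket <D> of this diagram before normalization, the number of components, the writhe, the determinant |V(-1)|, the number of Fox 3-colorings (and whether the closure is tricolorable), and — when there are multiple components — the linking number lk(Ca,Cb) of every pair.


V = -q^-4 + q^-3 + q^-1
<D> = A^-8 + 1 - A^4 (w = -4)
1 component over 14 crossings, w = -4
9 Fox colorings among 3^14, |V(-1)| = 3: tricolorable
why: free reduction leaves σ2 σ1 σ2⁻¹ σ1⁻¹ σ2⁻¹ σ2⁻¹ σ2⁻¹ σ2⁻¹ of the original 14 letters


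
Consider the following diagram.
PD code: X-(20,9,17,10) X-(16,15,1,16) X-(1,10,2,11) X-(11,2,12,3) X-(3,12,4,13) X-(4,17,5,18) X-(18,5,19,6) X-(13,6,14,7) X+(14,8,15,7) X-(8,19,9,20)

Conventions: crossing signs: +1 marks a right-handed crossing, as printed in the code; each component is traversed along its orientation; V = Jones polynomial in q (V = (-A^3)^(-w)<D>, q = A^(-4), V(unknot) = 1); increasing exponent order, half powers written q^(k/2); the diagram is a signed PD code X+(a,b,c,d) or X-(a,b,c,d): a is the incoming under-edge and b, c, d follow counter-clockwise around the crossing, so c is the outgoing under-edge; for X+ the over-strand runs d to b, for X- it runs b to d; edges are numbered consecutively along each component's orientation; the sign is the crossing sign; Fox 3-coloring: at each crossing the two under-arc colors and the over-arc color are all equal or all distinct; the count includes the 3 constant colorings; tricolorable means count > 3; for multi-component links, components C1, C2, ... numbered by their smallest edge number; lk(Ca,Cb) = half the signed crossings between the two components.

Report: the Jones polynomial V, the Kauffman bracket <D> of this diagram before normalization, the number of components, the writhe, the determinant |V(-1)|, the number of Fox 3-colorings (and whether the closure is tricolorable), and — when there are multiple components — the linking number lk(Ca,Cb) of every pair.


V = q^(-19/2) - 2q^(-17/2) + 2q^(-15/2) - 2q^(-13/2) + 2q^(-11/2) - 2q^(-9/2) - q^(-5/2)
<D> = -A^-14 - 2A^-6 + 2A^-2 - 2A^2 + 2A^6 - 2A^10 + A^14 (w = -8)
2 components over 10 crossings, w = -8
lk(C1,C2): -2
9 Fox colorings among 3^10, |V(-1)| = 12: tricolorable
why: span 7 respects span(V) <= c + mu - 1 = 11 for this 2-component diagram


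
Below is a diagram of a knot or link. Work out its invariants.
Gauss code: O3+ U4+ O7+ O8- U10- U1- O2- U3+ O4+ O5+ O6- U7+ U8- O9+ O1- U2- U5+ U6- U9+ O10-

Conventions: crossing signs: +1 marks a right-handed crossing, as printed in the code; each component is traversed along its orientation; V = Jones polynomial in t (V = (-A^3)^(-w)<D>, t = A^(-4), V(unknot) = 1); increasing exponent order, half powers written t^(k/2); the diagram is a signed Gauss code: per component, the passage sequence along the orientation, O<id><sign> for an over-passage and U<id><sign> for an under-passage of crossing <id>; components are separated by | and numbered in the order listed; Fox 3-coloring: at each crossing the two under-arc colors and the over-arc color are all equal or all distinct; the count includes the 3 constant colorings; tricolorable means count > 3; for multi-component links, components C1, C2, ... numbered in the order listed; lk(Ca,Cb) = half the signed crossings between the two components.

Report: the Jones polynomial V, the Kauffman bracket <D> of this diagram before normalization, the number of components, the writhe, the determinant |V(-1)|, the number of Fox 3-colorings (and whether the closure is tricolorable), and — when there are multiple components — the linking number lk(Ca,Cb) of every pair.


V(t) = t^-2 - t^-1 + 1 - t + t^2
bracket: A^-8 - A^-4 + 1 - A^4 + A^8, w = 0
1 component, writhe 0, over 10 crossings
det 5, colorings 3 of 3^10 — not tricolorable
observation: w = 0 (over 10 crossings) is diagram-only; (-A^3)^(0) removes it from V


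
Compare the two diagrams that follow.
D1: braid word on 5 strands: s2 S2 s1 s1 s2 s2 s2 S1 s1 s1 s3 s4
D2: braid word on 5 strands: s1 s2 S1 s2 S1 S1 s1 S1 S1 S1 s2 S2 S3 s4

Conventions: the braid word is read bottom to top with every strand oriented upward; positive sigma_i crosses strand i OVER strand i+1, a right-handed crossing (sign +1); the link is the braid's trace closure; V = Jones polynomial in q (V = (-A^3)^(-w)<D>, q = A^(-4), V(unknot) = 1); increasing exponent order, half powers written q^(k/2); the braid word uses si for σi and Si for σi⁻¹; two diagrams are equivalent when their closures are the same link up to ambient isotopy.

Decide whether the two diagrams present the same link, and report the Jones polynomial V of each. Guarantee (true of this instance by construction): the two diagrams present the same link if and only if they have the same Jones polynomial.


same link: no
V(D1) = q^2 + 2q^4 - 2q^5 + q^6 - 2q^7 + q^8  [12 crossings, <D> = A^-8 - 2A^-4 + 1 - 2A^4 + 2A^8 + A^16, w = +8]
V(D2) = q^-5 - 2q^-4 + 2q^-3 - 2q^-2 + 2q^-1 - 1 + q  (w -2, c 14, <D> = A^-10 - A^-6 + 2A^-2 - 2A^2 + 2A^6 - 2A^10 + A^14)
note: comparing 2 Jones polynomials yields 2 groups


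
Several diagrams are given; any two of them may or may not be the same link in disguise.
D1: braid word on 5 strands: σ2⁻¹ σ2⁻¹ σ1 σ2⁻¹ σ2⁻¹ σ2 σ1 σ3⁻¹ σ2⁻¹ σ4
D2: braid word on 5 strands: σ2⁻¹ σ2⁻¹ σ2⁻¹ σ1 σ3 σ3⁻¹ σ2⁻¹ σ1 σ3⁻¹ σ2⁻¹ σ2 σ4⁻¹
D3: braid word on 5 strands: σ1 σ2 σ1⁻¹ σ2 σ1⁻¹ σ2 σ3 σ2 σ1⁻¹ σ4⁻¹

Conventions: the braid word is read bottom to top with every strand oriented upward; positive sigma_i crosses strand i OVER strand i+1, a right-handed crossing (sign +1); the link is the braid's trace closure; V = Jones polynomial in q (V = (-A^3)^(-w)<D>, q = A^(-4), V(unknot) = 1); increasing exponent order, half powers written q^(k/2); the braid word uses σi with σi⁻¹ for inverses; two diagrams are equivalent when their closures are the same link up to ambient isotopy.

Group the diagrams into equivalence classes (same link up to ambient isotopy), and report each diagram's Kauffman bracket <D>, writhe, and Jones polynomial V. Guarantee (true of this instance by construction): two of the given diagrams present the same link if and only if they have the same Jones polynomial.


grouping into links: {D1, D2} | {D3}
V(D1) = q^-5 - 2q^-4 + 2q^-3 - 2q^-2 + 2q^-1 - 1 + q  (w -2, c 10, <D> = A^-10 - A^-6 + 2A^-2 - 2A^2 + 2A^6 - 2A^10 + A^14)
V(D2) = q^-5 - 2q^-4 + 2q^-3 - 2q^-2 + 2q^-1 - 1 + q  [12 crossings, <D> = A^-16 - A^-12 + 2A^-8 - 2A^-4 + 2 - 2A^4 + A^8, w = -4]
D3 (bracket A^-14 - 2A^-10 + 2A^-6 - 2A^-2 + 2A^2 - A^6 + A^10; 10 crossings at w = +2): V = q^-1 - 1 + 2q - 2q^2 + 2q^3 - 2q^4 + q^5
why: 2 classes among 3 diagrams; unequal V(q) rules out equality


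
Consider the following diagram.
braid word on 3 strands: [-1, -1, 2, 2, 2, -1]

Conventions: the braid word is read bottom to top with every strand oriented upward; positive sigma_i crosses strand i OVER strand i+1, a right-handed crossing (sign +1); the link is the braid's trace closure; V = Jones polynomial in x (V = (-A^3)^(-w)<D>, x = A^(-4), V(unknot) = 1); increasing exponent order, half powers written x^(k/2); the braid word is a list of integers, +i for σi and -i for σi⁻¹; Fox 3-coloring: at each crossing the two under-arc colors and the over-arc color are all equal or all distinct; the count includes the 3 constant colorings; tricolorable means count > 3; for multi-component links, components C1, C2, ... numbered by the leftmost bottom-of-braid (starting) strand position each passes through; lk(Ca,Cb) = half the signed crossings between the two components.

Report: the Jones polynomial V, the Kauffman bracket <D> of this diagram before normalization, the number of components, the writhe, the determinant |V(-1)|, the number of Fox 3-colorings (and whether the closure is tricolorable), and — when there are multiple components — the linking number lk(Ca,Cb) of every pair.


Jones polynomial: V(x) = -x^-3 + x^-2 - x^-1 + 3 - x + x^2 - x^3
<D> = -A^-12 + A^-8 - A^-4 + 3 - A^4 + A^8 - A^12; writhe 0
components 1, writhe 0 (6 crossings)
3-colorings: 27 of 3^6, det 9 — tricolorable
note: w = 0 (over 6 crossings) is diagram-only; (-A^3)^(0) removes it from V


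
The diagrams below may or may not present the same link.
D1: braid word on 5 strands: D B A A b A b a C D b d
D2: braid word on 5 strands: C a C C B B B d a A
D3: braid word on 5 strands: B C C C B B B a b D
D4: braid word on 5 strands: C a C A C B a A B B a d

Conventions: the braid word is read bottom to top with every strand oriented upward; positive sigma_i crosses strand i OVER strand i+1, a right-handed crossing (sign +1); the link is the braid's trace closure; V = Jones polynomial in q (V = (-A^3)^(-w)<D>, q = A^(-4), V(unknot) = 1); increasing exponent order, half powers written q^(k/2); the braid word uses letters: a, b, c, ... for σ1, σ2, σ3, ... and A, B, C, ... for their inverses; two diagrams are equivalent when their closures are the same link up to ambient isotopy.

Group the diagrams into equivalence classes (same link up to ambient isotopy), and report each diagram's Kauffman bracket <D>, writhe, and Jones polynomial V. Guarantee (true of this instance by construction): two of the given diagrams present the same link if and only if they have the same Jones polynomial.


grouping into links: {D1} | {D2, D3, D4}
V(D1) = q^-2 - q^-1 + 1 - q + q^2  (w -2, c 12, <D> = A^-14 - A^-10 + A^-6 - A^-2 + A^2)
V(D2) = q^-8 - 2q^-7 + q^-6 - 2q^-5 + 2q^-4 + q^-2  [10 crossings, <D> = A^-4 + 2A^4 - 2A^8 + A^12 - 2A^16 + A^20, w = -4]
V(D3) = q^-8 - 2q^-7 + q^-6 - 2q^-5 + 2q^-4 + q^-2  (w -6, c 10, <D> = A^-10 + 2A^-2 - 2A^2 + A^6 - 2A^10 + A^14)
V(D4) = q^-8 - 2q^-7 + q^-6 - 2q^-5 + 2q^-4 + q^-2  (w -4, c 12, <D> = A^-4 + 2A^4 - 2A^8 + A^12 - 2A^16 + A^20)
why: 2 values of V(q) split the 4 diagrams


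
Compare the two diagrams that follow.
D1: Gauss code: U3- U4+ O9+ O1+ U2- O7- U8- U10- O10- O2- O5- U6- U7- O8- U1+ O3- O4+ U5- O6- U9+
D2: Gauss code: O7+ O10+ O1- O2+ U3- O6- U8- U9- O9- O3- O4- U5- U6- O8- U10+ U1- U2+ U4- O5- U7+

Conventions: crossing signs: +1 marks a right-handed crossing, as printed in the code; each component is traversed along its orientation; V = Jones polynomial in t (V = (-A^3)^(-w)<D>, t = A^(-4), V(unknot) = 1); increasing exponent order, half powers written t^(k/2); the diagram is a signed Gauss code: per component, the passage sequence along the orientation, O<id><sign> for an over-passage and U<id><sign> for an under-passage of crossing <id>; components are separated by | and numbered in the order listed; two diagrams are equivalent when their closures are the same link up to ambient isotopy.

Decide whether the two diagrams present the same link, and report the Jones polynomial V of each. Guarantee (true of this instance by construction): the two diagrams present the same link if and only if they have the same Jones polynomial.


same link: yes
V(D1) = -t^-6 + t^-5 - t^-4 + 2t^-3 - t^-2 + t^-1  [10 crossings, <D> = A^-8 - A^-4 + 2 - A^4 + A^8 - A^12, w = -4]
V(D2) = -t^-6 + t^-5 - t^-4 + 2t^-3 - t^-2 + t^-1  (w -4, c 10, <D> = A^-8 - A^-4 + 2 - A^4 + A^8 - A^12)
note: one V(t) for all 2 diagrams — one class (guaranteed)


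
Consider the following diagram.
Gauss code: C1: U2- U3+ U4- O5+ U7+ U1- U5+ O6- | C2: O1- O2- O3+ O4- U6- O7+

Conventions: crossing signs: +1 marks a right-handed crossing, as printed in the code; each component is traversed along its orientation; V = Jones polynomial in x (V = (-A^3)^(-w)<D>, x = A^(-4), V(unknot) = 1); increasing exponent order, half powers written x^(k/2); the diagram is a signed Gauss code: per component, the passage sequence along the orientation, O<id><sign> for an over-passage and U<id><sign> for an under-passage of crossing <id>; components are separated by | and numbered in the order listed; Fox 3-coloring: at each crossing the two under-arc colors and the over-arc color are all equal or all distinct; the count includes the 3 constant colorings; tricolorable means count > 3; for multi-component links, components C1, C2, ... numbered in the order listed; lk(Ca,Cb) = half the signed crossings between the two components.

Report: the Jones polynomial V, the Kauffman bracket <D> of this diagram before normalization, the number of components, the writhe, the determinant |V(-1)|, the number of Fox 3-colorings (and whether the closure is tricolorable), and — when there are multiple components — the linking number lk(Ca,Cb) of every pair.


Jones polynomial: V(x) = -x^(-5/2) - x^(-1/2)
<D> = A^-1 + A^7; writhe -1
components 2, writhe -1 (7 crossings)
linking number lk(C1,C2) = -1
3-colorings: 3 of 3^7, det 2 — not tricolorable
note: w = -1 (over 7 crossings) is diagram-only; (-A^3)^(1) removes it from V


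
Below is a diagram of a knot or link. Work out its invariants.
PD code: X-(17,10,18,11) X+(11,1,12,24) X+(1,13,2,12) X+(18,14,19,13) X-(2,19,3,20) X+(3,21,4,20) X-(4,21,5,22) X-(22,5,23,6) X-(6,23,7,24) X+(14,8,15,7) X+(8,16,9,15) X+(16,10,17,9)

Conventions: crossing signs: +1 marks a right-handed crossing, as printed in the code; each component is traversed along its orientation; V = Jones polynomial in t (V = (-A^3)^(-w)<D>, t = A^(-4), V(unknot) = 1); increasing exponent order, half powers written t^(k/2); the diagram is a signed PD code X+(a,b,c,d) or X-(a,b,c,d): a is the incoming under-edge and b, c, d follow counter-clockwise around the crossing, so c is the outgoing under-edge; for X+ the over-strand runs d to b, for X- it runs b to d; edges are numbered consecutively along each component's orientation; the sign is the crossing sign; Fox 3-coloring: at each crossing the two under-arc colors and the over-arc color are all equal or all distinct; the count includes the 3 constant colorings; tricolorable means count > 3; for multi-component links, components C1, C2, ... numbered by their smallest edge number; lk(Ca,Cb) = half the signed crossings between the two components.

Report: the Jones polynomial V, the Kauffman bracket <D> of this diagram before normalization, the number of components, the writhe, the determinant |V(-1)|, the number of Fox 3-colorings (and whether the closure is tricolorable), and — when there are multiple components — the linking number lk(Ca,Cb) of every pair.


V(t) = -t^-1 + 2 - t + 2t^2 - t^3 + t^4 - t^5
bracket: -A^-14 + A^-10 - A^-6 + 2A^-2 - A^2 + 2A^6 - A^10, w = +2
1 component, writhe +2, over 12 crossings
det 9, colorings 9 of 3^12 — tricolorable
observation: |V(-1)| = 9: so tricolorable, since 3 divides 9


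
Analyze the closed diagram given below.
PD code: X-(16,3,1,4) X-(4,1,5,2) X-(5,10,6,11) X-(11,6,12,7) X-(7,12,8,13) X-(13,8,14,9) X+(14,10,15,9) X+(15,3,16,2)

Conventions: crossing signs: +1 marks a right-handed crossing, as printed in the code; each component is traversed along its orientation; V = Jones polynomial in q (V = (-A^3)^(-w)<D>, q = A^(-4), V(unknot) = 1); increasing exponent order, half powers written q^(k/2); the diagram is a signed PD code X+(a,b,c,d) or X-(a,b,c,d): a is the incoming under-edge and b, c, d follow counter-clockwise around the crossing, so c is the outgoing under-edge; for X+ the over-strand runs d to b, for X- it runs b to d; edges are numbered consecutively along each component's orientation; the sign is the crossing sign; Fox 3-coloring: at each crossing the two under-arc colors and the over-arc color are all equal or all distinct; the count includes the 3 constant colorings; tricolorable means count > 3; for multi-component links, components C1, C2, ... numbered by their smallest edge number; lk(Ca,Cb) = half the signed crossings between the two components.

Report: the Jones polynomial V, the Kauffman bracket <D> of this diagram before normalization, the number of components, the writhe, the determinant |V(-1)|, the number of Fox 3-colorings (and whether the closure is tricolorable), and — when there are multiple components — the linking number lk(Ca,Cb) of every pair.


Jones polynomial: V(q) = -q^-4 + q^-3 + q^-1
<D> = A^-8 + 1 - A^4; writhe -4
components 1, writhe -4 (8 crossings)
3-colorings: 9 of 3^8, det 3 — tricolorable
note: V spans 3 powers of q: at least 3 crossings in any diagram


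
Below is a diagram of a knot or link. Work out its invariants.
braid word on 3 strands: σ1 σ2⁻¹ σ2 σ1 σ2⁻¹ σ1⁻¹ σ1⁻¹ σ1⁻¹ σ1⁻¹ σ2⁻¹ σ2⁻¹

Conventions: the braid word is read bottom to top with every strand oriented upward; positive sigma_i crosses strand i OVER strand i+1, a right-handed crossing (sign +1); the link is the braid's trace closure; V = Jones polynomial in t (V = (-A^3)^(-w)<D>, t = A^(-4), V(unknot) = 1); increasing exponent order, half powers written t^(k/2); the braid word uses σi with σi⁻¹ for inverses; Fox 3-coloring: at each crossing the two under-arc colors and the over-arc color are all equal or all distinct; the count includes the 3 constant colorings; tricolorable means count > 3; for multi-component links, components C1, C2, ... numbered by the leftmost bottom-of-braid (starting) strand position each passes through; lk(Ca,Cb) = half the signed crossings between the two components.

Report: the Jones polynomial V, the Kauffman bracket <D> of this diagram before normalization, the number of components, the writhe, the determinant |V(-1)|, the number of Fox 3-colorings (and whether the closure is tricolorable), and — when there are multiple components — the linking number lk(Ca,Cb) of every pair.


V = t^(-17/2) - 2t^(-15/2) + 3t^(-13/2) - 4t^(-11/2) + 4t^(-9/2) - 4t^(-7/2) + 2t^(-5/2) - 2t^(-3/2)
<D> = 2A^-9 - 2A^-5 + 4A^-1 - 4A^3 + 4A^7 - 3A^11 + 2A^15 - A^19 (w = -5)
2 components over 11 crossings, w = -5
lk(C1,C2): -1
3 Fox colorings among 3^11, |V(-1)| = 22: not tricolorable
why: |V(-1)| = 22: so not tricolorable, since 3 does not divide 22


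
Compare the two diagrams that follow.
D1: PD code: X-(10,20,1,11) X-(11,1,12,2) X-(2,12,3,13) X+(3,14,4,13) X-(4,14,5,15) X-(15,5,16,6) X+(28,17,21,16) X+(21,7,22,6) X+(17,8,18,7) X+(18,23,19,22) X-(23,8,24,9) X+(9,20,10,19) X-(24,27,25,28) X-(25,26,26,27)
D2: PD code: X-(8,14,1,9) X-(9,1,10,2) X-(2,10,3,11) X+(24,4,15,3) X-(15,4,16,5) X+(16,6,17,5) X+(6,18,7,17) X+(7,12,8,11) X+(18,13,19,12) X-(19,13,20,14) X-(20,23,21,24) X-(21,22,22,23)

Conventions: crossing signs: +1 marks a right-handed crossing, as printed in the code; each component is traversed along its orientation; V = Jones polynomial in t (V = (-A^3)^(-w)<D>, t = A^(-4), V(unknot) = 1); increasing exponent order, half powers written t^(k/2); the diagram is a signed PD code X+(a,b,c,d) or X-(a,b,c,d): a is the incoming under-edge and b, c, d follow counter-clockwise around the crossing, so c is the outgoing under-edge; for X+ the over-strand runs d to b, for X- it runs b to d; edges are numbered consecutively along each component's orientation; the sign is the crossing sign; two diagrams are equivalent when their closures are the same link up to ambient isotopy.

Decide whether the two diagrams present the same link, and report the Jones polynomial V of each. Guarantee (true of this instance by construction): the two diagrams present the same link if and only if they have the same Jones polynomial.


same link: yes
V(D1) = t^-2 + 2 + t^2  [14 crossings, <D> = A^-14 + 2A^-6 + A^2, w = -2]
V(D2) = t^-2 + 2 + t^2  [12 crossings, <D> = A^-14 + 2A^-6 + A^2, w = -2]
insight: all 2 diagrams share one V(t), hence one class


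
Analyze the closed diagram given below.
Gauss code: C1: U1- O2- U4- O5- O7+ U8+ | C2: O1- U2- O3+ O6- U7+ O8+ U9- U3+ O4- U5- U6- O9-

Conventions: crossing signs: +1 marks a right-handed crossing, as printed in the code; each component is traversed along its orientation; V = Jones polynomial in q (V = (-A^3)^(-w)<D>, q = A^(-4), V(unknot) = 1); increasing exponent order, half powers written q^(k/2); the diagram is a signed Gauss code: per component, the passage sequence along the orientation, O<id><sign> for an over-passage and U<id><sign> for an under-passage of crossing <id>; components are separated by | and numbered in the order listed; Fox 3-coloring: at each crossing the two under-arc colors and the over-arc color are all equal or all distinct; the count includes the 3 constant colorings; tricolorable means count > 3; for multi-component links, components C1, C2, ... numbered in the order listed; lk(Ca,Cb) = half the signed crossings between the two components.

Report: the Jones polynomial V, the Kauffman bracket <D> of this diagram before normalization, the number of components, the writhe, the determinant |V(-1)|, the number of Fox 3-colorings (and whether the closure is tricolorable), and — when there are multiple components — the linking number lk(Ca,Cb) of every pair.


V(q) = -q^(-13/2) + 2q^(-11/2) - 2q^(-9/2) + 3q^(-7/2) - 4q^(-5/2) + 2q^(-3/2) - 3q^(-1/2) + q^(1/2)
bracket: -A^-11 + 3A^-7 - 2A^-3 + 4A - 3A^5 + 2A^9 - 2A^13 + A^17, w = -3
2 components, writhe -3, over 9 crossings
lk(C1,C2) = -1
det 18, colorings 27 of 3^9 — tricolorable
observation: the span of V is 7, within the link bound 9 + 2 - 1
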